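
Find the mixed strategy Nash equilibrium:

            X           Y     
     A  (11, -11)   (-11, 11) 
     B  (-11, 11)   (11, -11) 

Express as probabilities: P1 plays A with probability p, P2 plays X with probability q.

p = 0.5, q = 0.5

Work:
Find probabilities that make opponent indifferent:
P2 chooses q to make P1 indifferent between A and B
P1 chooses p to make P2 indifferent between X and Y
Mixed NE: P1 plays (A: 0.5, B: 0.5), P2 plays (X: 0.5, Y: 0.5)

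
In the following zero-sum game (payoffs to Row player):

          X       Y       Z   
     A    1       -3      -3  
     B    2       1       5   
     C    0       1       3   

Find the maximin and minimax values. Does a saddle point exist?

Maximin = 1, Minimax = 1, Saddle: True

Work:
Row minimums: [-3, 1, 0] → maximin = 1
Column maximums: [2, 1, 5] → minimax = 1
Saddle point exists! Game value = 1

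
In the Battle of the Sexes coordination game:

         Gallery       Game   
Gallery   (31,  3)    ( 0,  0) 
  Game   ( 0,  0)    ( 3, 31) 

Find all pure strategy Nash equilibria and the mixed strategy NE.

Pure NE: (Gallery, Gallery) and (Game, Game); Mixed NE: p = 0.9118, q = 0.0882

Work:
Check pure NE:
(Gallery, Gallery): (31, 3) - no unilateral deviation beneficial
(Game, Game): (3, 31) - no unilateral deviation beneficial
Mixed NE: P1 plays Gallery with p = 0.9118, P2 plays Gallery with q = 0.0882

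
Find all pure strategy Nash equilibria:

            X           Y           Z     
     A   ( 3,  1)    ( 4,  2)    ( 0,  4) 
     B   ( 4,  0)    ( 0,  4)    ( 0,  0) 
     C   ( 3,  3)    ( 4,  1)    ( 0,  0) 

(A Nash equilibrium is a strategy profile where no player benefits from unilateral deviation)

Nash equilibrium: (A, Z)

Work:
Best responses:
  P1 vs X: payoffs [3, 4, 3] → best response B (payoff 4)
  P1 vs Y: payoffs [4, 0, 4] → best response A/C (payoff 4)
  P1 vs Z: payoffs [0, 0, 0] → best response A/B/C (payoff 0)
  P2 vs A: payoffs [1, 2, 4] → best response Z (payoff 4)
  P2 vs B: payoffs [0, 4, 0] → best response Y (payoff 4)
  P2 vs C: payoffs [3, 1, 0] → best response X (payoff 3)
Mutual best responses: (A,Z) → Nash equilibria.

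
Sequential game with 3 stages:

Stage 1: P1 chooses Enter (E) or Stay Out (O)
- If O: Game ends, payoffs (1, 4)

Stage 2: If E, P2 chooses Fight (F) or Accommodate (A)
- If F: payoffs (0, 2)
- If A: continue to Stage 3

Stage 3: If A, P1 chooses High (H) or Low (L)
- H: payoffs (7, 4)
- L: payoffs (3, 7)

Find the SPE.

SPE: (E, A, H); Outcome (7, 4)

Work:
Stage 3: P1 chooses H (7 vs 3)
Stage 2: P2: F->2, A->4 (anticipating H). Choose A
Stage 1: P1: O->1, E->7 (anticipating A, H). Choose E
SPE path: E -> A -> H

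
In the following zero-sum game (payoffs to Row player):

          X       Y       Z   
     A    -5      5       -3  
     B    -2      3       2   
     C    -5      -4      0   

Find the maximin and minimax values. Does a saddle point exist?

Maximin = -2, Minimax = -2, Saddle: True

Work:
Row minimums: [-5, -2, -5] → maximin = -2
Column maximums: [-2, 5, 2] → minimax = -2
Saddle point exists! Game value = -2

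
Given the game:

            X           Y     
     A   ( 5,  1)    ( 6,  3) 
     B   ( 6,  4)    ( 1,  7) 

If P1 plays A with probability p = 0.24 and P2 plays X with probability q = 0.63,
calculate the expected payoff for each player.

E[P1] = 4.4428, E[P2] = 4.3012

Work:
E[P1] = p·q·π₁(A,X) + p·(1-q)·π₁(A,Y) + (1-p)·q·π₁(B,X) + (1-p)·(1-q)·π₁(B,Y)
= 0.24·0.63·5 + 0.24·0.37·6 + 0.76·0.63·6 + 0.76·0.37·1
= 4.4428

E[P2] = 4.3012 (similar calculation)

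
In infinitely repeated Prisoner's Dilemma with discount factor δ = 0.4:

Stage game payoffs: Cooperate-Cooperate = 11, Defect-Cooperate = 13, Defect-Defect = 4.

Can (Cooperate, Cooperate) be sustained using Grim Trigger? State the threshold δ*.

δ* = 0.2222; since δ = 0.4 ≥ 0.2222, cooperation can be sustained

Work:
For Grim Trigger:
Cooperate forever: 11/(1-δ)
Defect then punished: 13 + 4·δ/(1-δ)
Need: 11/(1-δ) ≥ 13 + 4·δ/(1-δ)
Solving: δ ≥ (T-R)/(T-P) = (13-11)/(13-4) = 0.2222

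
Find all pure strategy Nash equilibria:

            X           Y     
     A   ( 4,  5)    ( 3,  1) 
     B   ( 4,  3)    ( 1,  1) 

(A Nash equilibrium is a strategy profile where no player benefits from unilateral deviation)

Nash equilibrium: (A, X), (B, X)

Work:
Best responses:
  P1 vs X: payoffs [4, 4] → best response A/B (payoff 4)
  P1 vs Y: payoffs [3, 1] → best response A (payoff 3)
  P2 vs A: payoffs [5, 1] → best response X (payoff 5)
  P2 vs B: payoffs [3, 1] → best response X (payoff 3)
Mutual best responses: (A,X), (B,X) → Nash equilibria.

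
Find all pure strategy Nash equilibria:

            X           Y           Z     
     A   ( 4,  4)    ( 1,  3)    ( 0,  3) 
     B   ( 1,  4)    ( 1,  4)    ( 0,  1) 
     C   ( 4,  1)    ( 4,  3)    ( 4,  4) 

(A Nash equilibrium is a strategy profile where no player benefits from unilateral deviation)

Nash equilibrium: (A, X), (C, Z)

Work:
Best responses:
  P1 vs X: payoffs [4, 1, 4] → best response A/C (payoff 4)
  P1 vs Y: payoffs [1, 1, 4] → best response C (payoff 4)
  P1 vs Z: payoffs [0, 0, 4] → best response C (payoff 4)
  P2 vs A: payoffs [4, 3, 3] → best response X (payoff 4)
  P2 vs B: payoffs [4, 4, 1] → best response X/Y (payoff 4)
  P2 vs C: payoffs [1, 3, 4] → best response Z (payoff 4)
Mutual best responses: (A,X), (C,Z) → Nash equilibria.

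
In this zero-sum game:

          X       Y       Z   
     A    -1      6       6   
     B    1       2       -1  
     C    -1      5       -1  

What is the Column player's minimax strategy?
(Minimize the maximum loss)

Column should play X, value = 1

Work:
Column player minimizes Row's maximum payoff:
Column X: max payoff to Row = 1
Column Y: max payoff to Row = 6
Column Z: max payoff to Row = 6
Minimum is 1, achieved by column X.
Minimax strategy: X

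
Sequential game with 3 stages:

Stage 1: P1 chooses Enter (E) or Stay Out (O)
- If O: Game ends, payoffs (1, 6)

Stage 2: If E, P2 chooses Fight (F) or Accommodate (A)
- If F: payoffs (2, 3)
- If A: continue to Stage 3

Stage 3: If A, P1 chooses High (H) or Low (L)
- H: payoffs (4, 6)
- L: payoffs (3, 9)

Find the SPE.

SPE: (E, A, H); Outcome (4, 6)

Work:
Stage 3: P1 chooses H (4 vs 3)
Stage 2: P2: F->3, A->6 (anticipating H). Choose A
Stage 1: P1: O->1, E->4 (anticipating A, H). Choose E
SPE path: E -> A -> H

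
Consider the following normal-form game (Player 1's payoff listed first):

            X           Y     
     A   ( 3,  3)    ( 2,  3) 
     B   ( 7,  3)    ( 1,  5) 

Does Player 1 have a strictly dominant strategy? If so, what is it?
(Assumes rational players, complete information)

No strictly dominant strategy exists for Player 1

Work:
A strategy strictly dominates another if it gives a strictly higher payoff against every opponent action. Compare each pair of P1's strategies column-by-column:
  A vs B: [3 vs 7, 2 vs 1] → A does not strictly dominate B (column X: 3 ≤ 7)
  B vs A: [7 vs 3, 1 vs 2] → B does not strictly dominate A (column Y: 1 ≤ 2)
No single strategy strictly dominates all others → no strictly dominant strategy.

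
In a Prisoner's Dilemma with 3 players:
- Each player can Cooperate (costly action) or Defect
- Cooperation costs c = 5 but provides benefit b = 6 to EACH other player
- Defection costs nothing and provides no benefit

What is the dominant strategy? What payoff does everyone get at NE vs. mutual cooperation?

Dominant: Defect; NE payoff = 0; Coop payoff = 7

Work:
Defect dominates (saves cost c = 5, benefit to others is external)
NE: All defect → everyone gets 0
If all cooperate: each receives (2)×6 - 5 = 7
Social dilemma: 7 > 0 but NE gives 0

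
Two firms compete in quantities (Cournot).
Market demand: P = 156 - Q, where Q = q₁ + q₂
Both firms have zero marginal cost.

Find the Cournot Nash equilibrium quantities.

q₁* = q₂* = 52.0; P* = 52.0

Work:
Profit: π_i = P·q_i = (a - q_i - q_j)·q_i
FOC: ∂π_i/∂q_i = a - 2q_i - q_j = 0
Reaction function: q_i = (156 - q_j)/2
Symmetry: q* = 156/3 = 52.0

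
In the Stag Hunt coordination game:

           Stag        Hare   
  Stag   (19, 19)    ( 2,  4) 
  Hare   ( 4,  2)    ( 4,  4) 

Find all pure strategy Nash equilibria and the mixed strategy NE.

Pure NE: (Stag, Stag) and (Hare, Hare); Mixed NE: p = 0.1176, q = 0.1176

Work:
Check pure NE:
(Stag, Stag): (19, 19) - no unilateral deviation beneficial
(Hare, Hare): (4, 4) - no unilateral deviation beneficial
Mixed NE: P1 plays Stag with p = 0.1176, P2 plays Stag with q = 0.1176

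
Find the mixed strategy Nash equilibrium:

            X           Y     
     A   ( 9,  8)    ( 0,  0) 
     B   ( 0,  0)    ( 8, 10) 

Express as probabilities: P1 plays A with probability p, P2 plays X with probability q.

p = 0.5556, q = 0.4706

Work:
Find probabilities that make opponent indifferent:
P2 chooses q to make P1 indifferent between A and B
P1 chooses p to make P2 indifferent between X and Y
Mixed NE: P1 plays (A: 0.5556, B: 0.4444), P2 plays (X: 0.4706, Y: 0.5294)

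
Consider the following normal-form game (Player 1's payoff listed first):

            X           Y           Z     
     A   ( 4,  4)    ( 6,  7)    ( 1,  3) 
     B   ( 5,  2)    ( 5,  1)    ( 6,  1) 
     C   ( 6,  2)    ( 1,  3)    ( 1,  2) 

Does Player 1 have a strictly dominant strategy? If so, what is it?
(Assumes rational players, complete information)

No strictly dominant strategy exists for Player 1

Work:
A strategy strictly dominates another if it gives a strictly higher payoff against every opponent action. Compare each pair of P1's strategies column-by-column:
  A vs B: [4 vs 5, 6 vs 5, 1 vs 6] → A does not strictly dominate B (column X: 4 ≤ 5)
  A vs C: [4 vs 6, 6 vs 1, 1 vs 1] → A does not strictly dominate C (column X: 4 ≤ 6)
  B vs A: [5 vs 4, 5 vs 6, 6 vs 1] → B does not strictly dominate A (column Y: 5 ≤ 6)
  B vs C: [5 vs 6, 5 vs 1, 6 vs 1] → B does not strictly dominate C (column X: 5 ≤ 6)
  C vs A: [6 vs 4, 1 vs 6, 1 vs 1] → C does not strictly dominate A (column Y: 1 ≤ 6)
  C vs B: [6 vs 5, 1 vs 5, 1 vs 6] → C does not strictly dominate B (column Y: 1 ≤ 5)
No single strategy strictly dominates all others → no strictly dominant strategy.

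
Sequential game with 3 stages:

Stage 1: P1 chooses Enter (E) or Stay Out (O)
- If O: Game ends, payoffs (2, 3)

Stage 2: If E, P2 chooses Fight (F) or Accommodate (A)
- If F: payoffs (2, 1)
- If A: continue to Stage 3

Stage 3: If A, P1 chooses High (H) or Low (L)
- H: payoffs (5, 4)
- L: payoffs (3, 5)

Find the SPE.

SPE: (E, A, H); Outcome (5, 4)

Work:
Stage 3: P1 chooses H (5 vs 3)
Stage 2: P2: F->1, A->4 (anticipating H). Choose A
Stage 1: P1: O->2, E->5 (anticipating A, H). Choose E
SPE path: E -> A -> H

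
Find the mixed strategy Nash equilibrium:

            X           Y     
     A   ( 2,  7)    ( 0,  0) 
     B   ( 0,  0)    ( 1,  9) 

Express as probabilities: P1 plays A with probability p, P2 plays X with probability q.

p = 0.5625, q = 0.3333

Work:
Find probabilities that make opponent indifferent:
P2 chooses q to make P1 indifferent between A and B
P1 chooses p to make P2 indifferent between X and Y
Mixed NE: P1 plays (A: 0.5625, B: 0.4375), P2 plays (X: 0.3333, Y: 0.6667)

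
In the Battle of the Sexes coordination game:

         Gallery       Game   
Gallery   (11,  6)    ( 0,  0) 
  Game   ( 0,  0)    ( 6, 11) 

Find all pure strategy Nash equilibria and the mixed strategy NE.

Pure NE: (Gallery, Gallery) and (Game, Game); Mixed NE: p = 0.6471, q = 0.3529

Work:
Check pure NE:
(Gallery, Gallery): (11, 6) - no unilateral deviation beneficial
(Game, Game): (6, 11) - no unilateral deviation beneficial
Mixed NE: P1 plays Gallery with p = 0.6471, P2 plays Gallery with q = 0.3529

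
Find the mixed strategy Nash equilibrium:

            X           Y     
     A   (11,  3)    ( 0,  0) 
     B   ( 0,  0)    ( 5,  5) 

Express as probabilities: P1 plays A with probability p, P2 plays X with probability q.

p = 0.625, q = 0.3125

Work:
Find probabilities that make opponent indifferent:
P2 chooses q to make P1 indifferent between A and B
P1 chooses p to make P2 indifferent between X and Y
Mixed NE: P1 plays (A: 0.625, B: 0.375), P2 plays (X: 0.3125, Y: 0.6875)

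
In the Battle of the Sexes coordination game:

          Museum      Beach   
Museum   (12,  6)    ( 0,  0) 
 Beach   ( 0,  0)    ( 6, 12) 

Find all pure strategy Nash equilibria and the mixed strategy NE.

Pure NE: (Museum, Museum) and (Beach, Beach); Mixed NE: p = 0.6667, q = 0.3333

Work:
Check pure NE:
(Museum, Museum): (12, 6) - no unilateral deviation beneficial
(Beach, Beach): (6, 12) - no unilateral deviation beneficial
Mixed NE: P1 plays Museum with p = 0.6667, P2 plays Museum with q = 0.3333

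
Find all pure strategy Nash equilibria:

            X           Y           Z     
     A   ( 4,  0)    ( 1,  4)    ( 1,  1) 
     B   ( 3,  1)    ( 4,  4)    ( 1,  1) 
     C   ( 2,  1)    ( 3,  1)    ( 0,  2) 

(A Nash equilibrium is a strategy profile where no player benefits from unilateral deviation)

Nash equilibrium: (B, Y)

Work:
Best responses:
  P1 vs X: payoffs [4, 3, 2] → best response A (payoff 4)
  P1 vs Y: payoffs [1, 4, 3] → best response B (payoff 4)
  P1 vs Z: payoffs [1, 1, 0] → best response A/B (payoff 1)
  P2 vs A: payoffs [0, 4, 1] → best response Y (payoff 4)
  P2 vs B: payoffs [1, 4, 1] → best response Y (payoff 4)
  P2 vs C: payoffs [1, 1, 2] → best response Z (payoff 2)
Mutual best responses: (B,Y) → Nash equilibria.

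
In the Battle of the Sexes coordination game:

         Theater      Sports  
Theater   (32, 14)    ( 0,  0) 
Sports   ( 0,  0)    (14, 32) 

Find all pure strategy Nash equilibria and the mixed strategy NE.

Pure NE: (Theater, Theater) and (Sports, Sports); Mixed NE: p = 0.6957, q = 0.3043

Work:
Check pure NE:
(Theater, Theater): (32, 14) - no unilateral deviation beneficial
(Sports, Sports): (14, 32) - no unilateral deviation beneficial
Mixed NE: P1 plays Theater with p = 0.6957, P2 plays Theater with q = 0.3043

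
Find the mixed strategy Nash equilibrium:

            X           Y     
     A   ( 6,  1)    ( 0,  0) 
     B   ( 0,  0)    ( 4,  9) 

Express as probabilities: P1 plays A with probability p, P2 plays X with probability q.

p = 0.9, q = 0.4

Work:
Find probabilities that make opponent indifferent:
P2 chooses q to make P1 indifferent between A and B
P1 chooses p to make P2 indifferent between X and Y
Mixed NE: P1 plays (A: 0.9, B: 0.1), P2 plays (X: 0.4, Y: 0.6)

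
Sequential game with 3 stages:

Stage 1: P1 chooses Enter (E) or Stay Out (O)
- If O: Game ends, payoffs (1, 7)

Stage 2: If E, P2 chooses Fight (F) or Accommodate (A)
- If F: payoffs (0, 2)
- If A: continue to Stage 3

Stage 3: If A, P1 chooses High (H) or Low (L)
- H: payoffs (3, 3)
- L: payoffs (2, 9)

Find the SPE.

SPE: (E, A, H); Outcome (3, 3)

Work:
Stage 3: P1 chooses H (3 vs 2)
Stage 2: P2: F->2, A->3 (anticipating H). Choose A
Stage 1: P1: O->1, E->3 (anticipating A, H). Choose E
SPE path: E -> A -> H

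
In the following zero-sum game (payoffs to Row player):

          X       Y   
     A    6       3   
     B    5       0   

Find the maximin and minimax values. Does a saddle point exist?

Maximin = 3, Minimax = 3, Saddle: True

Work:
Row minimums: [3, 0] → maximin = 3
Column maximums: [6, 3] → minimax = 3
Saddle point exists! Game value = 3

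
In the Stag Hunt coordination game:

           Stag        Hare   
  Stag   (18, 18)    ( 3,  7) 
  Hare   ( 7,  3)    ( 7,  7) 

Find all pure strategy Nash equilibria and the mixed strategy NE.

Pure NE: (Stag, Stag) and (Hare, Hare); Mixed NE: p = 0.2667, q = 0.2667

Work:
Check pure NE:
(Stag, Stag): (18, 18) - no unilateral deviation beneficial
(Hare, Hare): (7, 7) - no unilateral deviation beneficial
Mixed NE: P1 plays Stag with p = 0.2667, P2 plays Stag with q = 0.2667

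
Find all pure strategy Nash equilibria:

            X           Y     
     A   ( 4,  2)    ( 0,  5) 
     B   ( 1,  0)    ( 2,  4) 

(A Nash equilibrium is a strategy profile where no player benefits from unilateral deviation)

Nash equilibrium: (B, Y)

Work:
Best responses:
  P1 vs X: payoffs [4, 1] → best response A (payoff 4)
  P1 vs Y: payoffs [0, 2] → best response B (payoff 2)
  P2 vs A: payoffs [2, 5] → best response Y (payoff 5)
  P2 vs B: payoffs [0, 4] → best response Y (payoff 4)
Mutual best responses: (B,Y) → Nash equilibria.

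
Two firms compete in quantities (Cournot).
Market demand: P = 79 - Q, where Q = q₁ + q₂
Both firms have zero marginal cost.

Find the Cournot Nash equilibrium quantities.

q₁* = q₂* = 26.33; P* = 26.33

Work:
Profit: π_i = P·q_i = (a - q_i - q_j)·q_i
FOC: ∂π_i/∂q_i = a - 2q_i - q_j = 0
Reaction function: q_i = (79 - q_j)/2
Symmetry: q* = 79/3 = 26.33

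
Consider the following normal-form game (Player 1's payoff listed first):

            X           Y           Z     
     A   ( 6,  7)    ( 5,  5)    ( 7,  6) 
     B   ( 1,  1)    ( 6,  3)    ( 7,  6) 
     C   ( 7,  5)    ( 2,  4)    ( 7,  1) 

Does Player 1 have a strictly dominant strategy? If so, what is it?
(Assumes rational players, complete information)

No strictly dominant strategy exists for Player 1

Work:
A strategy strictly dominates another if it gives a strictly higher payoff against every opponent action. Compare each pair of P1's strategies column-by-column:
  A vs B: [6 vs 1, 5 vs 6, 7 vs 7] → A does not strictly dominate B (column Y: 5 ≤ 6)
  A vs C: [6 vs 7, 5 vs 2, 7 vs 7] → A does not strictly dominate C (column X: 6 ≤ 7)
  B vs A: [1 vs 6, 6 vs 5, 7 vs 7] → B does not strictly dominate A (column X: 1 ≤ 6)
  B vs C: [1 vs 7, 6 vs 2, 7 vs 7] → B does not strictly dominate C (column X: 1 ≤ 7)
  C vs A: [7 vs 6, 2 vs 5, 7 vs 7] → C does not strictly dominate A (column Y: 2 ≤ 5)
  C vs B: [7 vs 1, 2 vs 6, 7 vs 7] → C does not strictly dominate B (column Y: 2 ≤ 6)
No single strategy strictly dominates all others → no strictly dominant strategy.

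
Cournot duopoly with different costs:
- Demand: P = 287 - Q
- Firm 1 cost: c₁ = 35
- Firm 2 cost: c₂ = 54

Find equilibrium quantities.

q₁* = 90.33, q₂* = 71.33

Work:
Reaction: q₁ = (287 - 35 - q₂)/2
Reaction: q₂ = (287 - 54 - q₁)/2
Solve simultaneously:
q₁* = (287 - 2×35 + 54)/3 = 90.33
q₂* = (287 - 2×54 + 35)/3 = 71.33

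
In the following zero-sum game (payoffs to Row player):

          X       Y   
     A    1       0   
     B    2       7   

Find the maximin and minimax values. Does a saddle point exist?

Maximin = 2, Minimax = 2, Saddle: True

Work:
Row minimums: [0, 2] → maximin = 2
Column maximums: [2, 7] → minimax = 2
Saddle point exists! Game value = 2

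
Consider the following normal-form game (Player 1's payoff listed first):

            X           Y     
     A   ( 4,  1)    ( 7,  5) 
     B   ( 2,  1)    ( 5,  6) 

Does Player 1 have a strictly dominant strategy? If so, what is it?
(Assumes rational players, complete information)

Yes, Player 1's strictly dominant strategy is A

Work:
A strategy strictly dominates another if it gives a strictly higher payoff against every opponent action. Compare each pair of P1's strategies column-by-column:
  A vs B: [4 vs 2, 7 vs 5] → A strictly dominates B
  B vs A: [2 vs 4, 5 vs 7] → B does not strictly dominate A (column X: 2 ≤ 4)
A strictly dominates every other strategy → strictly dominant.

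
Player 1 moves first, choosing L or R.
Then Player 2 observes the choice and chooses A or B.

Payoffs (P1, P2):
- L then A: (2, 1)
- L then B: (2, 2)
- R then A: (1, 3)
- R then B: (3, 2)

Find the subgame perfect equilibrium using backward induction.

P1 plays L, P2 plays B after L and A after R; Payoff (2, 2)

Work:
Backward induction:
After L: P2 chooses B → P1 gets 2
After R: P2 chooses A → P1 gets 1
P1 chooses L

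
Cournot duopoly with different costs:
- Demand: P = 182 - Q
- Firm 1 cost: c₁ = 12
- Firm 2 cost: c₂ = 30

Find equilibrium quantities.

q₁* = 62.67, q₂* = 44.67

Work:
Reaction: q₁ = (182 - 12 - q₂)/2
Reaction: q₂ = (182 - 30 - q₁)/2
Solve simultaneously:
q₁* = (182 - 2×12 + 30)/3 = 62.67
q₂* = (182 - 2×30 + 12)/3 = 44.67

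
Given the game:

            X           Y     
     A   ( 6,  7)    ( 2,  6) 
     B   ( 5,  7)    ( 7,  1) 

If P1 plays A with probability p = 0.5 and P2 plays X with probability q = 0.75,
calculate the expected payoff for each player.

E[P1] = 5.25, E[P2] = 6.125

Work:
E[P1] = p·q·π₁(A,X) + p·(1-q)·π₁(A,Y) + (1-p)·q·π₁(B,X) + (1-p)·(1-q)·π₁(B,Y)
= 0.5·0.75·6 + 0.5·0.25·2 + 0.5·0.75·5 + 0.5·0.25·7
= 5.25

E[P2] = 6.125 (similar calculation)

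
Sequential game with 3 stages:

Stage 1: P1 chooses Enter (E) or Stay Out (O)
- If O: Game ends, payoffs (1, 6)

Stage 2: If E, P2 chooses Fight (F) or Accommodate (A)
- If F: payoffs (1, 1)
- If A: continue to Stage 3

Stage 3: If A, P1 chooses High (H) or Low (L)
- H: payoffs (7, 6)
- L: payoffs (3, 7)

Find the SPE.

SPE: (E, A, H); Outcome (7, 6)

Work:
Stage 3: P1 chooses H (7 vs 3)
Stage 2: P2: F->1, A->6 (anticipating H). Choose A
Stage 1: P1: O->1, E->7 (anticipating A, H). Choose E
SPE path: E -> A -> H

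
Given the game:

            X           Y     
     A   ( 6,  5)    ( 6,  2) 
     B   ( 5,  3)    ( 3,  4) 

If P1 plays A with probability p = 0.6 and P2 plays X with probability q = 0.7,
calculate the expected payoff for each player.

E[P1] = 5.36, E[P2] = 3.78

Work:
E[P1] = p·q·π₁(A,X) + p·(1-q)·π₁(A,Y) + (1-p)·q·π₁(B,X) + (1-p)·(1-q)·π₁(B,Y)
= 0.6·0.7·6 + 0.6·0.3·6 + 0.4·0.7·5 + 0.4·0.3·3
= 5.36

E[P2] = 3.78 (similar calculation)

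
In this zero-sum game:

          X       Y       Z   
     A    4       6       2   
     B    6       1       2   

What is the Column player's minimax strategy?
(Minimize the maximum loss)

Column should play Z, value = 2

Work:
Column player minimizes Row's maximum payoff:
Column X: max payoff to Row = 6
Column Y: max payoff to Row = 6
Column Z: max payoff to Row = 2
Minimum is 2, achieved by column Z.
Minimax strategy: Z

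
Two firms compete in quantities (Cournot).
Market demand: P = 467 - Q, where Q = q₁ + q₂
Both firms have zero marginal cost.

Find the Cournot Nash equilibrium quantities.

q₁* = q₂* = 155.67; P* = 155.67

Work:
Profit: π_i = P·q_i = (a - q_i - q_j)·q_i
FOC: ∂π_i/∂q_i = a - 2q_i - q_j = 0
Reaction function: q_i = (467 - q_j)/2
Symmetry: q* = 467/3 = 155.67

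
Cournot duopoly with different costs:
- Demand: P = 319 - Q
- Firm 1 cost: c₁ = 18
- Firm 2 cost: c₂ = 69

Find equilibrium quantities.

q₁* = 117.33, q₂* = 66.33

Work:
Reaction: q₁ = (319 - 18 - q₂)/2
Reaction: q₂ = (319 - 69 - q₁)/2
Solve simultaneously:
q₁* = (319 - 2×18 + 69)/3 = 117.33
q₂* = (319 - 2×69 + 18)/3 = 66.33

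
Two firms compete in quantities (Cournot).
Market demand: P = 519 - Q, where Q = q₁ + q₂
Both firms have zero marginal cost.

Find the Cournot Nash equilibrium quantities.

q₁* = q₂* = 173.0; P* = 173.0

Work:
Profit: π_i = P·q_i = (a - q_i - q_j)·q_i
FOC: ∂π_i/∂q_i = a - 2q_i - q_j = 0
Reaction function: q_i = (519 - q_j)/2
Symmetry: q* = 519/3 = 173.0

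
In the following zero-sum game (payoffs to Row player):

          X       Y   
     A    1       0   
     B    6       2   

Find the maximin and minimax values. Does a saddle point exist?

Maximin = 2, Minimax = 2, Saddle: True

Work:
Row minimums: [0, 2] → maximin = 2
Column maximums: [6, 2] → minimax = 2
Saddle point exists! Game value = 2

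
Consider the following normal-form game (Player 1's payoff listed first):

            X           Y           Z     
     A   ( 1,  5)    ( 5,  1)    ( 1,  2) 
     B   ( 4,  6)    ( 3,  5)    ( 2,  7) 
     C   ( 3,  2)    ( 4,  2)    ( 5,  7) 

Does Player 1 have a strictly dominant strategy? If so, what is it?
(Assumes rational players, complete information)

No strictly dominant strategy exists for Player 1

Work:
A strategy strictly dominates another if it gives a strictly higher payoff against every opponent action. Compare each pair of P1's strategies column-by-column:
  A vs B: [1 vs 4, 5 vs 3, 1 vs 2] → A does not strictly dominate B (column X: 1 ≤ 4)
  A vs C: [1 vs 3, 5 vs 4, 1 vs 5] → A does not strictly dominate C (column X: 1 ≤ 3)
  B vs A: [4 vs 1, 3 vs 5, 2 vs 1] → B does not strictly dominate A (column Y: 3 ≤ 5)
  B vs C: [4 vs 3, 3 vs 4, 2 vs 5] → B does not strictly dominate C (column Y: 3 ≤ 4)
  C vs A: [3 vs 1, 4 vs 5, 5 vs 1] → C does not strictly dominate A (column Y: 4 ≤ 5)
  C vs B: [3 vs 4, 4 vs 3, 5 vs 2] → C does not strictly dominate B (column X: 3 ≤ 4)
No single strategy strictly dominates all others → no strictly dominant strategy.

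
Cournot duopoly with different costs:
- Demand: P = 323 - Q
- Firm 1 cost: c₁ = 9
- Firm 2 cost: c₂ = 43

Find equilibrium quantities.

q₁* = 116.0, q₂* = 82.0

Work:
Reaction: q₁ = (323 - 9 - q₂)/2
Reaction: q₂ = (323 - 43 - q₁)/2
Solve simultaneously:
q₁* = (323 - 2×9 + 43)/3 = 116.0
q₂* = (323 - 2×43 + 9)/3 = 82.0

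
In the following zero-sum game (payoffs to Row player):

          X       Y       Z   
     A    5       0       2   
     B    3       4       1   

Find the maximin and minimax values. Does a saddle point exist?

Maximin = 1, Minimax = 2, Saddle: False

Work:
Row minimums: [0, 1] → maximin = 1
Column maximums: [5, 4, 2] → minimax = 2
No saddle point (maximin ≠ minimax). Mixed strategy needed.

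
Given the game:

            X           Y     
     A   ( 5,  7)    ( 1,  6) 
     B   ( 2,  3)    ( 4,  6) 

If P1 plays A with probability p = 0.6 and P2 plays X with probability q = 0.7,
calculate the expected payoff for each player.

E[P1] = 3.32, E[P2] = 5.58

Work:
E[P1] = p·q·π₁(A,X) + p·(1-q)·π₁(A,Y) + (1-p)·q·π₁(B,X) + (1-p)·(1-q)·π₁(B,Y)
= 0.6·0.7·5 + 0.6·0.3·1 + 0.4·0.7·2 + 0.4·0.3·4
= 3.32

E[P2] = 5.58 (similar calculation)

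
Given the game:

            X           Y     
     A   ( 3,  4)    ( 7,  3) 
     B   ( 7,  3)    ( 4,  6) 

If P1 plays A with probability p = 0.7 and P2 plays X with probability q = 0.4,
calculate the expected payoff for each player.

E[P1] = 5.34, E[P2] = 3.82

Work:
E[P1] = p·q·π₁(A,X) + p·(1-q)·π₁(A,Y) + (1-p)·q·π₁(B,X) + (1-p)·(1-q)·π₁(B,Y)
= 0.7·0.4·3 + 0.7·0.6·7 + 0.3·0.4·7 + 0.3·0.6·4
= 5.34

E[P2] = 3.82 (similar calculation)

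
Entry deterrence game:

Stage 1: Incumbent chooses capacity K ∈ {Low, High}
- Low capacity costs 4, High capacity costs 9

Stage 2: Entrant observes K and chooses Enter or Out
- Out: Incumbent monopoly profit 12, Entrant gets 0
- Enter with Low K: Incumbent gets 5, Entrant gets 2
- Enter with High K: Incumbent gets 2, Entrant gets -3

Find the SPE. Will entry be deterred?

SPE: (High, Enter|Low, Out|High); Entry deterred. Incumbent net profit = 3

Work:
After Low K: Entrant enters (2 > 0)
After High K: Entrant stays out (-3 < 0)
Incumbent: Low → 5−4=1, High → 12−9=3
Incumbent chooses High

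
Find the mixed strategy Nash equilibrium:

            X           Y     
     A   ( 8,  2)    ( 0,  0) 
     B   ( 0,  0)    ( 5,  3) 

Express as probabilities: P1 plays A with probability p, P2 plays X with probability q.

p = 0.6, q = 0.3846

Work:
Find probabilities that make opponent indifferent:
P2 chooses q to make P1 indifferent between A and B
P1 chooses p to make P2 indifferent between X and Y
Mixed NE: P1 plays (A: 0.6, B: 0.4), P2 plays (X: 0.3846, Y: 0.6154)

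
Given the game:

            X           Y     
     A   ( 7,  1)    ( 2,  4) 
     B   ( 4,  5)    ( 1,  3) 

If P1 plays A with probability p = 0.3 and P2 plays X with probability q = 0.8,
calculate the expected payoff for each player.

E[P1] = 4.18, E[P2] = 3.7

Work:
E[P1] = p·q·π₁(A,X) + p·(1-q)·π₁(A,Y) + (1-p)·q·π₁(B,X) + (1-p)·(1-q)·π₁(B,Y)
= 0.3·0.8·7 + 0.3·0.2·2 + 0.7·0.8·4 + 0.7·0.2·1
= 4.18

E[P2] = 3.7 (similar calculation)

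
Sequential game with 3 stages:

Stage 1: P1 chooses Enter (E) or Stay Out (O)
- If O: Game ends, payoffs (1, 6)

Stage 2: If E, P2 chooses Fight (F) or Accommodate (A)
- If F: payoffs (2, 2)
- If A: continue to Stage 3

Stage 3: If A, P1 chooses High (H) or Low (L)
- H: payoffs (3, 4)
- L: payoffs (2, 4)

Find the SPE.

SPE: (E, A, H); Outcome (3, 4)

Work:
Stage 3: P1 chooses H (3 vs 2)
Stage 2: P2: F->2, A->4 (anticipating H). Choose A
Stage 1: P1: O->1, E->3 (anticipating A, H). Choose E
SPE path: E -> A -> H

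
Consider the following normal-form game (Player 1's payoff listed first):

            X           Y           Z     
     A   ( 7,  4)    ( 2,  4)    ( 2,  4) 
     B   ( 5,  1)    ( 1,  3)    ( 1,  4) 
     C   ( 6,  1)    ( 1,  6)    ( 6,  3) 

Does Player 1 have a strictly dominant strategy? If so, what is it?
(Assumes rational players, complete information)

No strictly dominant strategy exists for Player 1

Work:
A strategy strictly dominates another if it gives a strictly higher payoff against every opponent action. Compare each pair of P1's strategies column-by-column:
  A vs B: [7 vs 5, 2 vs 1, 2 vs 1] → A strictly dominates B
  A vs C: [7 vs 6, 2 vs 1, 2 vs 6] → A does not strictly dominate C (column Z: 2 ≤ 6)
  B vs A: [5 vs 7, 1 vs 2, 1 vs 2] → B does not strictly dominate A (column X: 5 ≤ 7)
  B vs C: [5 vs 6, 1 vs 1, 1 vs 6] → B does not strictly dominate C (column X: 5 ≤ 6)
  C vs A: [6 vs 7, 1 vs 2, 6 vs 2] → C does not strictly dominate A (column X: 6 ≤ 7)
  C vs B: [6 vs 5, 1 vs 1, 6 vs 1] → C does not strictly dominate B (column Y: 1 ≤ 1)
No single strategy strictly dominates all others → no strictly dominant strategy.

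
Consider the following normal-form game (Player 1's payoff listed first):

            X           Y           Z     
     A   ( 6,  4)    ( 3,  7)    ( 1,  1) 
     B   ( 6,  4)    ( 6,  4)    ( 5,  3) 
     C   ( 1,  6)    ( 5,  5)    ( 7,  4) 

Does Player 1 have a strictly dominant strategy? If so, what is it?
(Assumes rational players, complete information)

No strictly dominant strategy exists for Player 1

Work:
A strategy strictly dominates another if it gives a strictly higher payoff against every opponent action. Compare each pair of P1's strategies column-by-column:
  A vs B: [6 vs 6, 3 vs 6, 1 vs 5] → A does not strictly dominate B (column X: 6 ≤ 6)
  A vs C: [6 vs 1, 3 vs 5, 1 vs 7] → A does not strictly dominate C (column Y: 3 ≤ 5)
  B vs A: [6 vs 6, 6 vs 3, 5 vs 1] → B does not strictly dominate A (column X: 6 ≤ 6)
  B vs C: [6 vs 1, 6 vs 5, 5 vs 7] → B does not strictly dominate C (column Z: 5 ≤ 7)
  C vs A: [1 vs 6, 5 vs 3, 7 vs 1] → C does not strictly dominate A (column X: 1 ≤ 6)
  C vs B: [1 vs 6, 5 vs 6, 7 vs 5] → C does not strictly dominate B (column X: 1 ≤ 6)
No single strategy strictly dominates all others → no strictly dominant strategy.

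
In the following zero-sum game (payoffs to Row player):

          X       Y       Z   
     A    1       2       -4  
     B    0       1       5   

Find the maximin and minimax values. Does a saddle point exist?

Maximin = 0, Minimax = 1, Saddle: False

Work:
Row minimums: [-4, 0] → maximin = 0
Column maximums: [1, 2, 5] → minimax = 1
No saddle point (maximin ≠ minimax). Mixed strategy needed.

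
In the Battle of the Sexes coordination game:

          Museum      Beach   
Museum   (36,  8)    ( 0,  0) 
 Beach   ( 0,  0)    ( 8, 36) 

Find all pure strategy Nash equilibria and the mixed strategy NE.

Pure NE: (Museum, Museum) and (Beach, Beach); Mixed NE: p = 0.8182, q = 0.1818

Work:
Check pure NE:
(Museum, Museum): (36, 8) - no unilateral deviation beneficial
(Beach, Beach): (8, 36) - no unilateral deviation beneficial
Mixed NE: P1 plays Museum with p = 0.8182, P2 plays Museum with q = 0.1818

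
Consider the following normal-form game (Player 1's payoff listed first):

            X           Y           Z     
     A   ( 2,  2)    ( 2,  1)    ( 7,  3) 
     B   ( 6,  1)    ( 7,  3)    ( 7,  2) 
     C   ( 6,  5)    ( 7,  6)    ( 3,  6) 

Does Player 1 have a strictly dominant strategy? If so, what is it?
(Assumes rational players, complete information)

No strictly dominant strategy exists for Player 1

Work:
A strategy strictly dominates another if it gives a strictly higher payoff against every opponent action. Compare each pair of P1's strategies column-by-column:
  A vs B: [2 vs 6, 2 vs 7, 7 vs 7] → A does not strictly dominate B (column X: 2 ≤ 6)
  A vs C: [2 vs 6, 2 vs 7, 7 vs 3] → A does not strictly dominate C (column X: 2 ≤ 6)
  B vs A: [6 vs 2, 7 vs 2, 7 vs 7] → B does not strictly dominate A (column Z: 7 ≤ 7)
  B vs C: [6 vs 6, 7 vs 7, 7 vs 3] → B does not strictly dominate C (column X: 6 ≤ 6)
  C vs A: [6 vs 2, 7 vs 2, 3 vs 7] → C does not strictly dominate A (column Z: 3 ≤ 7)
  C vs B: [6 vs 6, 7 vs 7, 3 vs 7] → C does not strictly dominate B (column X: 6 ≤ 6)
No single strategy strictly dominates all others → no strictly dominant strategy.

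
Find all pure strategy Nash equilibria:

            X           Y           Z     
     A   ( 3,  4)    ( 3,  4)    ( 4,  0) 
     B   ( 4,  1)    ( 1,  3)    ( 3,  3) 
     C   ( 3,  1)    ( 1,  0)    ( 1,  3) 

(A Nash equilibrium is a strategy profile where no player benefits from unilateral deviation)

Nash equilibrium: (A, Y)

Work:
Best responses:
  P1 vs X: payoffs [3, 4, 3] → best response B (payoff 4)
  P1 vs Y: payoffs [3, 1, 1] → best response A (payoff 3)
  P1 vs Z: payoffs [4, 3, 1] → best response A (payoff 4)
  P2 vs A: payoffs [4, 4, 0] → best response X/Y (payoff 4)
  P2 vs B: payoffs [1, 3, 3] → best response Y/Z (payoff 3)
  P2 vs C: payoffs [1, 0, 3] → best response Z (payoff 3)
Mutual best responses: (A,Y) → Nash equilibria.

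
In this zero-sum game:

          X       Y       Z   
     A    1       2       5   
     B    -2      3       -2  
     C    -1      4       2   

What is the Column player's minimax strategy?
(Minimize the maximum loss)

Column should play X, value = 1

Work:
Column player minimizes Row's maximum payoff:
Column X: max payoff to Row = 1
Column Y: max payoff to Row = 4
Column Z: max payoff to Row = 5
Minimum is 1, achieved by column X.
Minimax strategy: X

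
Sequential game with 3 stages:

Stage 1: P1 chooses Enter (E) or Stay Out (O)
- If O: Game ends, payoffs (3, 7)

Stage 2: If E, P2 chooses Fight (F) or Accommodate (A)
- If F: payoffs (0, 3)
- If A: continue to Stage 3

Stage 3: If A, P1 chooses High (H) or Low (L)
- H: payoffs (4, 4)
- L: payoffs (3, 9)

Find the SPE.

SPE: (E, A, H); Outcome (4, 4)

Work:
Stage 3: P1 chooses H (4 vs 3)
Stage 2: P2: F->3, A->4 (anticipating H). Choose A
Stage 1: P1: O->3, E->4 (anticipating A, H). Choose E
SPE path: E -> A -> H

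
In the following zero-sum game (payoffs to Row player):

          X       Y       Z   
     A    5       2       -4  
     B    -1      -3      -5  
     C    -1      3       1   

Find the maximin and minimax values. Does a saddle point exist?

Maximin = -1, Minimax = 1, Saddle: False

Work:
Row minimums: [-4, -5, -1] → maximin = -1
Column maximums: [5, 3, 1] → minimax = 1
No saddle point (maximin ≠ minimax). Mixed strategy needed.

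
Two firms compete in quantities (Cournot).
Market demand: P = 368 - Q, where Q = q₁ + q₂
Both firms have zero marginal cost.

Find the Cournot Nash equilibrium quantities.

q₁* = q₂* = 122.67; P* = 122.67

Work:
Profit: π_i = P·q_i = (a - q_i - q_j)·q_i
FOC: ∂π_i/∂q_i = a - 2q_i - q_j = 0
Reaction function: q_i = (368 - q_j)/2
Symmetry: q* = 368/3 = 122.67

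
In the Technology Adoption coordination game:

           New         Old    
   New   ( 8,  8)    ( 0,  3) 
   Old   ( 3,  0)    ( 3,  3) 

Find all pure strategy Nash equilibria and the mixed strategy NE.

Pure NE: (New, New) and (Old, Old); Mixed NE: p = 0.375, q = 0.375

Work:
Check pure NE:
(New, New): (8, 8) - no unilateral deviation beneficial
(Old, Old): (3, 3) - no unilateral deviation beneficial
Mixed NE: P1 plays New with p = 0.375, P2 plays New with q = 0.375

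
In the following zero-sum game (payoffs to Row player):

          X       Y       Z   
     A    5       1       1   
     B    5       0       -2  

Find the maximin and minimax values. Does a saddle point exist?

Maximin = 1, Minimax = 1, Saddle: True

Work:
Row minimums: [1, -2] → maximin = 1
Column maximums: [5, 1, 1] → minimax = 1
Saddle point exists! Game value = 1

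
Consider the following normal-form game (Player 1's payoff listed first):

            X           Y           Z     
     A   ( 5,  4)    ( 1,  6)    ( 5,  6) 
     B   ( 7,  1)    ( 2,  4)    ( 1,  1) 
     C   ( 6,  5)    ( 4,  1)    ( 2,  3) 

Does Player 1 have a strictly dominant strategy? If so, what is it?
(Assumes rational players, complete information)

No strictly dominant strategy exists for Player 1

Work:
A strategy strictly dominates another if it gives a strictly higher payoff against every opponent action. Compare each pair of P1's strategies column-by-column:
  A vs B: [5 vs 7, 1 vs 2, 5 vs 1] → A does not strictly dominate B (column X: 5 ≤ 7)
  A vs C: [5 vs 6, 1 vs 4, 5 vs 2] → A does not strictly dominate C (column X: 5 ≤ 6)
  B vs A: [7 vs 5, 2 vs 1, 1 vs 5] → B does not strictly dominate A (column Z: 1 ≤ 5)
  B vs C: [7 vs 6, 2 vs 4, 1 vs 2] → B does not strictly dominate C (column Y: 2 ≤ 4)
  C vs A: [6 vs 5, 4 vs 1, 2 vs 5] → C does not strictly dominate A (column Z: 2 ≤ 5)
  C vs B: [6 vs 7, 4 vs 2, 2 vs 1] → C does not strictly dominate B (column X: 6 ≤ 7)
No single strategy strictly dominates all others → no strictly dominant strategy.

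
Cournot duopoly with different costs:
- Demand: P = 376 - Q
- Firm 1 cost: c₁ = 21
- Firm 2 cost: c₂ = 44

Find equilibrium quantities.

q₁* = 126.0, q₂* = 103.0

Work:
Reaction: q₁ = (376 - 21 - q₂)/2
Reaction: q₂ = (376 - 44 - q₁)/2
Solve simultaneously:
q₁* = (376 - 2×21 + 44)/3 = 126.0
q₂* = (376 - 2×44 + 21)/3 = 103.0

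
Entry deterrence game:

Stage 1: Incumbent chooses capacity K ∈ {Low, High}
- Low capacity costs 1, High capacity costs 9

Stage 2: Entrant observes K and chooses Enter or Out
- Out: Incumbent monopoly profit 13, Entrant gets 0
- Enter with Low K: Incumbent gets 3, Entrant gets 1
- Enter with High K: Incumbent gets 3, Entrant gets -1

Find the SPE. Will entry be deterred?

SPE: (High, Enter|Low, Out|High); Entry deterred. Incumbent net profit = 4

Work:
After Low K: Entrant enters (1 > 0)
After High K: Entrant stays out (-1 < 0)
Incumbent: Low → 3−1=2, High → 13−9=4
Incumbent chooses High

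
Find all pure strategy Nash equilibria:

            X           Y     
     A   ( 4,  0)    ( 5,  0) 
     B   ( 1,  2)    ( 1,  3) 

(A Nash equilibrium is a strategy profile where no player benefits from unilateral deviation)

Nash equilibrium: (A, X), (A, Y)

Work:
Best responses:
  P1 vs X: payoffs [4, 1] → best response A (payoff 4)
  P1 vs Y: payoffs [5, 1] → best response A (payoff 5)
  P2 vs A: payoffs [0, 0] → best response X/Y (payoff 0)
  P2 vs B: payoffs [2, 3] → best response Y (payoff 3)
Mutual best responses: (A,X), (A,Y) → Nash equilibria.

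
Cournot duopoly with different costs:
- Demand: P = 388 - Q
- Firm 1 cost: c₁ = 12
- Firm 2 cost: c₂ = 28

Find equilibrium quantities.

q₁* = 130.67, q₂* = 114.67

Work:
Reaction: q₁ = (388 - 12 - q₂)/2
Reaction: q₂ = (388 - 28 - q₁)/2
Solve simultaneously:
q₁* = (388 - 2×12 + 28)/3 = 130.67
q₂* = (388 - 2×28 + 12)/3 = 114.67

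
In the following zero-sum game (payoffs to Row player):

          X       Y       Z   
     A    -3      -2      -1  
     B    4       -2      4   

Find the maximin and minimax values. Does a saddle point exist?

Maximin = -2, Minimax = -2, Saddle: True

Work:
Row minimums: [-3, -2] → maximin = -2
Column maximums: [4, -2, 4] → minimax = -2
Saddle point exists! Game value = -2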